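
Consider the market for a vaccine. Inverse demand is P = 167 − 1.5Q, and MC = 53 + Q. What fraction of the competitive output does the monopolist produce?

Q_m/Q_c = 0.625

Monopoly sets MR = MC: 167 − 3Q = 53 + Q ⇒ Q = 28.5, P = 167 − 1.5·28.5 = 124.25.
Competitive equilibrium sets price equal to marginal cost: 167 − 1.5Q = 53 + Q, so Q = 45.6 and P = 98.6.
Ratio Q_m/Q_c = 28.5/45.6 = 0.625.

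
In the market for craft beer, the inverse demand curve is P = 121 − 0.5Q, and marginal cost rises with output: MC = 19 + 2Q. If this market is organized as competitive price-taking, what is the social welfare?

Competitive equilibrium sets price equal to marginal cost: 121 − 0.5Q = 19 + 2Q, so Q = 40.8 and P = 100.6.
CS = ½·(121 − 100.6)·40.8 = 416.16; PS = (100.6·40.8 − 19·40.8 − ½·2·40.8²) = 1664.64; TS = 2080.8.

TS = 2080.8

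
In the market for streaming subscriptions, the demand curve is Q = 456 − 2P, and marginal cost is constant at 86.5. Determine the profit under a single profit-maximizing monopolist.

Inverting demand: P = 228 − 0.5Q.
The monopolist equates marginal revenue to marginal cost: 228 − Q = 86.5, so Q = 141.5. From demand, P = 157.25.
Profit = (157.25 − 86.5)·141.5 = 10011.125.

Profit = 10011.125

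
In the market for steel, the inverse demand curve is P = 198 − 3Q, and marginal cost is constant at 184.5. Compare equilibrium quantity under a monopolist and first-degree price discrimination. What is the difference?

Q rises by 2.25

The monopolist equates marginal revenue to marginal cost: 198 − 6Q = 184.5, so Q = 2.25. From demand, P = 191.25.
With perfect price discrimination, output is the efficient level Q = 4.5 (where demand meets MC), but every buyer pays their willingness to pay: CS = 0 and PS = total surplus.
Change in equilibrium quantity: 4.5 − 2.25 = 2.25.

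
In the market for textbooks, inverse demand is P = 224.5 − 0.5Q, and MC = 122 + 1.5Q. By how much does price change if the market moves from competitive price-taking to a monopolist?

Price rises by 5.125

Competitive equilibrium sets price equal to marginal cost: 224.5 − 0.5Q = 122 + 1.5Q, so Q = 51.25 and P = 198.875.
The monopolist equates marginal revenue to marginal cost: 224.5 − Q = 122 + 1.5Q, so Q = 41. From demand, P = 204.
Change in price: 204 − 198.875 = 5.125.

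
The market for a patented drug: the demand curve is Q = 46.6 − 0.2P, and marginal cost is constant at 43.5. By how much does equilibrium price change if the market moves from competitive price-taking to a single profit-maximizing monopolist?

Inverting demand: P = 233 − 5Q.
Competitive firms price at marginal cost: P = 43.5, giving Q = 37.9.
A monopolist chooses Q where MR = MC. MR = 233 − 10Q; setting this equal to 43.5 gives Q = 18.95 and P = 138.25.
Change in equilibrium price: 138.25 − 43.5 = 94.75.

Equilibrium price rises by 94.75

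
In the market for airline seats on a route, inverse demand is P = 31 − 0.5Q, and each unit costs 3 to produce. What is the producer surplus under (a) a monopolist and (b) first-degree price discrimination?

Monopoly: PS = 392; Perfect PD: PS = 784

Monopoly sets MR = MC: 31 − Q = 3 ⇒ Q = 28, P = 31 − 0.5·28 = 17.
PS = (17 − 3)·28 = 392.
A perfectly discriminating monopolist sells every unit with P(Q) ≥ MC(Q), so output equals the competitive quantity Q = 56. Each buyer pays their reservation price, so CS = 0 and the firm captures all surplus.
PS = ½·(31 − 3)·56 = 784.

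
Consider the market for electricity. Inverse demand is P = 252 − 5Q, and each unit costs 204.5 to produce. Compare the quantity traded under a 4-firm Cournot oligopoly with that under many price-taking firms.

In a 4-firm Cournot equilibrium, symmetry and the first-order condition give q = (252 − 204.5)/(25) = 1.9. So Q = 7.6 and P = 214.
Competitive firms price at marginal cost: P = 204.5, giving Q = 9.5.

Cournot: Q = 7.6; Competition: Q = 9.5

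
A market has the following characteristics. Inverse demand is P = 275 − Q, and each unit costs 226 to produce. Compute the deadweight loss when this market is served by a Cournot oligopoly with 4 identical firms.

DWL = 48.02

Perfect competition: P = MC = 226, so 275 − Q = 226 and Q = 49.
In a 4-firm Cournot equilibrium, symmetry and the first-order condition give q = (275 − 226)/(5) = 9.8. So Q = 39.2 and P = 235.8.
DWL is the triangle between Q = 39.2 and Q = 49: ½·(49 − 39.2)·(235.8 − 226) = 48.02.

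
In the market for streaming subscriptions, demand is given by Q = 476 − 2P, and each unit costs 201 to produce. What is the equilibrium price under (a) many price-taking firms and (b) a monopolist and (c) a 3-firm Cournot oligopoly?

Inverting demand: P = 238 − 0.5Q.
Under competition P = MC = 201, so Q = (238 − 201)/0.5 = 74.
A monopolist chooses Q where MR = MC. MR = 238 − Q; setting this equal to 201 gives Q = 37 and P = 219.5.
Cournot with 3 identical firms: the symmetric best-response condition is 238 − 2q = 201. Each firm produces q = 18.5, total output Q = 55.5, price P = 210.25.

Competition: P = 201; Monopoly: P = 219.5; Cournot: P = 210.25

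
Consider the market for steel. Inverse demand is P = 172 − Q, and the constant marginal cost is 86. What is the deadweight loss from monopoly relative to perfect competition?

Under competition P = MC = 86, so Q = (172 − 86)/1 = 86.
The monopolist equates marginal revenue to marginal cost: 172 − 2Q = 86, so Q = 43. From demand, P = 129.
DWL is the triangle between Q = 43 and Q = 86: ½·(86 − 43)·(129 − 86) = 924.5.

DWL = 924.5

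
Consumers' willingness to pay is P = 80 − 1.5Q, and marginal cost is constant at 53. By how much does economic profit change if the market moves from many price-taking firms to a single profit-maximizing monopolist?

Under competition P = MC = 53, so Q = (80 − 53)/1.5 = 18.
Profit = (53 − 53)·18 = 0.
A monopolist chooses Q where MR = MC. MR = 80 − 3Q; setting this equal to 53 gives Q = 9 and P = 66.5.
Profit = (66.5 − 53)·9 = 121.5.
Change in economic profit: 121.5 − 0 = 121.5.

Economic profit rises by 121.5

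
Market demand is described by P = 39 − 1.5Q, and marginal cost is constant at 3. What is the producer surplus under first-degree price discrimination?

PS = 432

A perfectly discriminating monopolist sells every unit with P(Q) ≥ MC(Q), so output equals the competitive quantity Q = 24. Each buyer pays their reservation price, so CS = 0 and the firm captures all surplus.
PS = ½·(39 − 3)·24 = 432.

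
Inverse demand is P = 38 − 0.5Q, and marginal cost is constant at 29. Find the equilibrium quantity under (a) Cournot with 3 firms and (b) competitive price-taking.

Cournot: Q = 13.5; Competition: Q = 18

In a 3-firm Cournot equilibrium, symmetry and the first-order condition give q = (38 − 29)/(2) = 4.5. So Q = 13.5 and P = 31.25.
Competitive firms price at marginal cost: P = 29, giving Q = 18.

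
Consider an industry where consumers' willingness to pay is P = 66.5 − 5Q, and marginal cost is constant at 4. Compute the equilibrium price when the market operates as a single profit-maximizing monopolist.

P = 35.25

A monopolist chooses Q where MR = MC. MR = 66.5 − 10Q; setting this equal to 4 gives Q = 6.25 and P = 35.25.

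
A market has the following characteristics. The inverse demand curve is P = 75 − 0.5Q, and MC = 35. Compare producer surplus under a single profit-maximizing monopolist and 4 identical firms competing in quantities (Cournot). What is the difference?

PS falls by 288

Monopoly sets MR = MC: 75 − Q = 35 ⇒ Q = 40, P = 75 − 0.5·40 = 55.
PS = (55 − 35)·40 = 800.
With 4 symmetric Cournot firms, each firm's FOC gives 75 − 2.5q = 35, so q = 16, Q = 4·16 = 64, and P = 43.
PS = (43 − 35)·64 = 512.
Change in producer surplus: 512 − 800 = −288.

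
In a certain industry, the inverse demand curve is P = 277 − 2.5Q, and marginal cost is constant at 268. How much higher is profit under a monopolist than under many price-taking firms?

π rises by 8.1

Competitive firms price at marginal cost: P = 268, giving Q = 3.6.
Profit = (268 − 268)·3.6 = 0.
A monopolist chooses Q where MR = MC. MR = 277 − 5Q; setting this equal to 268 gives Q = 1.8 and P = 272.5.
Profit = (272.5 − 268)·1.8 = 8.1.
Change in profit: 8.1 − 0 = 8.1.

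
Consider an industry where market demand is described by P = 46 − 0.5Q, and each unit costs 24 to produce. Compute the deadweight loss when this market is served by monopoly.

Perfect competition: P = MC = 24, so 46 − 0.5Q = 24 and Q = 44.
A monopolist chooses Q where MR = MC. MR = 46 − Q; setting this equal to 24 gives Q = 22 and P = 35.
DWL is the triangle between Q = 22 and Q = 44: ½·(44 − 22)·(35 − 24) = 121.

DWL = 121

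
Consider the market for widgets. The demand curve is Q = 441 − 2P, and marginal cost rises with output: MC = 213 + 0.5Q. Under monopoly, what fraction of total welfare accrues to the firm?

Inverting demand: P = 220.5 − 0.5Q.
The monopolist equates marginal revenue to marginal cost: 220.5 − Q = 213 + 0.5Q, so Q = 5. From demand, P = 218.
CS = ½·(220.5 − 218)·5 = 6.25.
PS = P·Q − VC(Q) = 218·5 − (213·5 + ½·0.5·5²) = 18.75.
Share captured = PS/TS = 18.75/25 = 0.75.

PS/TS = 0.75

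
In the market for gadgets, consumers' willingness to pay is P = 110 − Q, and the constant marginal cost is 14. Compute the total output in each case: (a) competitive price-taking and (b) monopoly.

Competition: Q = 96; Monopoly: Q = 48

Competitive firms price at marginal cost: P = 14, giving Q = 96.
The monopolist equates marginal revenue to marginal cost: 110 − 2Q = 14, so Q = 48. From demand, P = 62.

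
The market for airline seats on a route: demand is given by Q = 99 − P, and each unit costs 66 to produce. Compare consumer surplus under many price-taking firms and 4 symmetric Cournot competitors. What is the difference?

Inverting demand: P = 99 − Q.
Under competition P = MC = 66, so Q = (99 − 66)/1 = 33.
CS = ½·(99 − 66)·33 = 544.5.
In a 4-firm Cournot equilibrium, symmetry and the first-order condition give q = (99 − 66)/(5) = 6.6. So Q = 26.4 and P = 72.6.
CS = ½·(99 − 72.6)·26.4 = 348.48.
Change in consumer surplus: 348.48 − 544.5 = −196.02.

Consumer surplus falls by 196.02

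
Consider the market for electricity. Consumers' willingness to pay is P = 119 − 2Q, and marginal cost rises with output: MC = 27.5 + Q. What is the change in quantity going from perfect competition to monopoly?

Under competition P = MC: 119 − 2Q = 27.5 + Q ⇒ Q = 30.5, P = 58.
The monopolist equates marginal revenue to marginal cost: 119 − 4Q = 27.5 + Q, so Q = 18.3. From demand, P = 82.4.
Change in quantity: 18.3 − 30.5 = −12.2.

Q falls by 12.2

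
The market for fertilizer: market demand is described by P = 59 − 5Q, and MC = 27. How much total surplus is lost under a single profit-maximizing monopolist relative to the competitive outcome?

DWL = 25.6

Under competition P = MC = 27, so Q = (59 − 27)/5 = 6.4.
Monopoly sets MR = MC: 59 − 10Q = 27 ⇒ Q = 3.2, P = 59 − 5·3.2 = 43.
DWL is the triangle between Q = 3.2 and Q = 6.4: ½·(6.4 − 3.2)·(43 − 27) = 25.6.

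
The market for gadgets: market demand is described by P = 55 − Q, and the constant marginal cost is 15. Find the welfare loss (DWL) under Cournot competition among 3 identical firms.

DWL = 50

Under competition P = MC = 15, so Q = (55 − 15)/1 = 40.
With 3 symmetric Cournot firms, each firm's FOC gives 55 − 4q = 15, so q = 10, Q = 3·10 = 30, and P = 25.
DWL is the triangle between Q = 30 and Q = 40: ½·(40 − 30)·(25 − 15) = 50.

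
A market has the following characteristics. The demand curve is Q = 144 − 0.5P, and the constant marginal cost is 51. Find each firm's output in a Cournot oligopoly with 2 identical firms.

Inverting demand: P = 288 − 2Q.
With 2 symmetric Cournot firms, each firm's FOC gives 288 − 6q = 51, so q = 39.5, Q = 2·39.5 = 79, and P = 130.

q_i = 39.5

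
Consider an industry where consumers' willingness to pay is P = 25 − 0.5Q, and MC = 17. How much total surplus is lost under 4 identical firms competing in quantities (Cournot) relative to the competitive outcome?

DWL = 2.56

Under competition P = MC = 17, so Q = (25 − 17)/0.5 = 16.
Cournot with 4 identical firms: the symmetric best-response condition is 25 − 2.5q = 17. Each firm produces q = 3.2, total output Q = 12.8, price P = 18.6.
DWL is the triangle between Q = 12.8 and Q = 16: ½·(16 − 12.8)·(18.6 − 17) = 2.56.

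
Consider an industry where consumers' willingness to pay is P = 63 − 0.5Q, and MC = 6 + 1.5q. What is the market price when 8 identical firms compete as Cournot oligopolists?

P = 25

In a 8-firm Cournot equilibrium, symmetry and the first-order condition give q = (63 − 6)/(6) = 9.5. So Q = 76 and P = 25.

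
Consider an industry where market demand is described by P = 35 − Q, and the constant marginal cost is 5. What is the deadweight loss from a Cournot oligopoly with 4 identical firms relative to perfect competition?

DWL = 18

Under competition P = MC = 5, so Q = (35 − 5)/1 = 30.
With 4 symmetric Cournot firms, each firm's FOC gives 35 − 5q = 5, so q = 6, Q = 4·6 = 24, and P = 11.
DWL is the triangle between Q = 24 and Q = 30: ½·(30 − 24)·(11 − 5) = 18.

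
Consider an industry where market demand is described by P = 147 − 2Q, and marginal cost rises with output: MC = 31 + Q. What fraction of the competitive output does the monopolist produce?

Q_m/Q_c = 0.6

A monopolist chooses Q where MR = MC. MR = 147 − 4Q; setting this equal to 31 + Q gives Q = 23.2 and P = 100.6.
Competitive equilibrium sets price equal to marginal cost: 147 − 2Q = 31 + Q, so Q = 116/3 and P = 209/3.
Ratio Q_m/Q_c = 23.2/(116/3) = 0.6.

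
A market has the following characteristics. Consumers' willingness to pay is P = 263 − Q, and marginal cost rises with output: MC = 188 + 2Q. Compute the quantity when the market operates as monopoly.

A monopolist chooses Q where MR = MC. MR = 263 − 2Q; setting this equal to 188 + 2Q gives Q = 18.75 and P = 244.25.

Q = 18.75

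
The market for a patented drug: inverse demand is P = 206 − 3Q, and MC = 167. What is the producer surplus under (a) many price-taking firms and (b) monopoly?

Perfect competition: P = MC = 167, so 206 − 3Q = 167 and Q = 13.
PS = (167 − 167)·13 = 0.
A monopolist chooses Q where MR = MC. MR = 206 − 6Q; setting this equal to 167 gives Q = 6.5 and P = 186.5.
PS = (186.5 − 167)·6.5 = 126.75.

Competition: PS = 0; Monopoly: PS = 126.75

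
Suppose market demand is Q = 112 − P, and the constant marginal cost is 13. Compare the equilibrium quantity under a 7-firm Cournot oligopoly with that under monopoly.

Cournot: Q = 86.625; Monopoly: Q = 49.5

Inverting demand: P = 112 − Q.
With 7 symmetric Cournot firms, each firm's FOC gives 112 − 8q = 13, so q = 12.375, Q = 7·12.375 = 86.625, and P = 25.375.
The monopolist equates marginal revenue to marginal cost: 112 − 2Q = 13, so Q = 49.5. From demand, P = 62.5.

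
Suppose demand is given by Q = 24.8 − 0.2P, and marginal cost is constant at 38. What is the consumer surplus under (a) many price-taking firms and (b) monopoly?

Inverting demand: P = 124 − 5Q.
Perfect competition: P = MC = 38, so 124 − 5Q = 38 and Q = 17.2.
CS = ½·(124 − 38)·17.2 = 739.6.
Monopoly sets MR = MC: 124 − 10Q = 38 ⇒ Q = 8.6, P = 124 − 5·8.6 = 81.
CS = ½·(124 − 81)·8.6 = 184.9.

Competition: CS = 739.6; Monopoly: CS = 184.9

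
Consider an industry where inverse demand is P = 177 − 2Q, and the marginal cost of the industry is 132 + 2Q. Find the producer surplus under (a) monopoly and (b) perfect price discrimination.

Monopoly sets MR = MC: 177 − 4Q = 132 + 2Q ⇒ Q = 7.5, P = 177 − 2·7.5 = 162.
PS = P·Q − VC(Q) = 162·7.5 − (132·7.5 + ½·2·7.5²) = 168.75.
Under first-degree price discrimination the firm charges each unit its demand price and produces up to where P = MC, i.e. Q = 11.25. Consumer surplus is zero; producer surplus equals total surplus.
PS = ½·(177 − 132)·11.25 = 253.125.

Monopoly: PS = 168.75; Perfect PD: PS = 253.125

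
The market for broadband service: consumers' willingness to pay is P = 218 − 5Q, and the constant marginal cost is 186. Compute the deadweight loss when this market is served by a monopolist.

Competitive firms price at marginal cost: P = 186, giving Q = 6.4.
A monopolist chooses Q where MR = MC. MR = 218 − 10Q; setting this equal to 186 gives Q = 3.2 and P = 202.
DWL is the triangle between Q = 3.2 and Q = 6.4: ½·(6.4 − 3.2)·(202 − 186) = 25.6.

DWL = 25.6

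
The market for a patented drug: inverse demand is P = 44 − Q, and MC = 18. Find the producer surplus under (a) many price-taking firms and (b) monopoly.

Competition: PS = 0; Monopoly: PS = 169

Under competition P = MC = 18, so Q = (44 − 18)/1 = 26.
PS = (18 − 18)·26 = 0.
The monopolist equates marginal revenue to marginal cost: 44 − 2Q = 18, so Q = 13. From demand, P = 31.
PS = (31 − 18)·13 = 169.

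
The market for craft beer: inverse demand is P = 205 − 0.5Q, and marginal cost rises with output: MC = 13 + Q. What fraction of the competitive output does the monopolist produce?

Q_m/Q_c = 0.75

The monopolist equates marginal revenue to marginal cost: 205 − Q = 13 + Q, so Q = 96. From demand, P = 157.
Under competition P = MC: 205 − 0.5Q = 13 + Q ⇒ Q = 128, P = 141.
Ratio Q_m/Q_c = 96/128 = 0.75.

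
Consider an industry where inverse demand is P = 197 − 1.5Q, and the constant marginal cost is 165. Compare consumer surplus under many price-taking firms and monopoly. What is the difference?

Under competition P = MC = 165, so Q = (197 − 165)/1.5 = 64/3.
CS = ½·(197 − 165)·64/3 = 1024/3.
The monopolist equates marginal revenue to marginal cost: 197 − 3Q = 165, so Q = 32/3. From demand, P = 181.
CS = ½·(197 − 181)·32/3 = 256/3.
Change in consumer surplus: 256/3 − 1024/3 = −256.

CS falls by 256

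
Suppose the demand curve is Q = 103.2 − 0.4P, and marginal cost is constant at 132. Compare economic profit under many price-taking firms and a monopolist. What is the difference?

Economic profit rises by 1587.6

Inverting demand: P = 258 − 2.5Q.
Perfect competition: P = MC = 132, so 258 − 2.5Q = 132 and Q = 50.4.
Profit = (132 − 132)·50.4 = 0.
Monopoly sets MR = MC: 258 − 5Q = 132 ⇒ Q = 25.2, P = 258 − 2.5·25.2 = 195.
Profit = (195 − 132)·25.2 = 1587.6.
Change in economic profit: 1587.6 − 0 = 1587.6.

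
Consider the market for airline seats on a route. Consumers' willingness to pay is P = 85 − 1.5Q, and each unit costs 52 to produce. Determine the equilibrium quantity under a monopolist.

Q = 11

The monopolist equates marginal revenue to marginal cost: 85 − 3Q = 52, so Q = 11. From demand, P = 68.5.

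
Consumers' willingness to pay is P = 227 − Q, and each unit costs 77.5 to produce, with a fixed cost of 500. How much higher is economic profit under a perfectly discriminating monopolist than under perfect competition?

Economic profit rises by 11175.125

Competitive firms price at marginal cost: P = 77.5, giving Q = 149.5.
Profit = (77.5 − 77.5)·149.5 − 500 = −500.
Under first-degree price discrimination the firm charges each unit its demand price and produces up to where P = MC, i.e. Q = 149.5. Consumer surplus is zero; producer surplus equals total surplus.
PS equals the full surplus area, 11175.125. Profit = 11175.125 − 500 = 10675.125.
Change in economic profit: 10675.125 − −500 = 11175.125.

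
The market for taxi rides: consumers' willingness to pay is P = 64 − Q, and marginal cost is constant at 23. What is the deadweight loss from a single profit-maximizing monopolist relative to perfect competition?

Competitive firms price at marginal cost: P = 23, giving Q = 41.
Monopoly sets MR = MC: 64 − 2Q = 23 ⇒ Q = 20.5, P = 64 − 20.5 = 43.5.
DWL is the triangle between Q = 20.5 and Q = 41: ½·(41 − 20.5)·(43.5 − 23) = 210.125.

DWL = 210.125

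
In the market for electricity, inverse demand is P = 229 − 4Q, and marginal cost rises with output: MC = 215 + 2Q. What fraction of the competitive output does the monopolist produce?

Q_m/Q_c = 0.6

Monopoly sets MR = MC: 229 − 8Q = 215 + 2Q ⇒ Q = 1.4, P = 229 − 4·1.4 = 223.4.
Under competition P = MC: 229 − 4Q = 215 + 2Q ⇒ Q = 7/3, P = 659/3.
Ratio Q_m/Q_c = 1.4/(7/3) = 0.6.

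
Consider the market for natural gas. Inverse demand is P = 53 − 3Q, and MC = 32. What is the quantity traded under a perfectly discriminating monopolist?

With perfect price discrimination, output is the efficient level Q = 7 (where demand meets MC), but every buyer pays their willingness to pay: CS = 0 and PS = total surplus.

Q = 7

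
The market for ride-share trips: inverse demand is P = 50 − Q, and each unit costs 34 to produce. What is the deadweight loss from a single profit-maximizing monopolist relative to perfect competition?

Competitive firms price at marginal cost: P = 34, giving Q = 16.
A monopolist chooses Q where MR = MC. MR = 50 − 2Q; setting this equal to 34 gives Q = 8 and P = 42.
DWL is the triangle between Q = 8 and Q = 16: ½·(16 − 8)·(42 − 34) = 32.

DWL = 32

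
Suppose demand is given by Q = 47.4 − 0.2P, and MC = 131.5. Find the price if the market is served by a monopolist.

P = 184.25

Inverting demand: P = 237 − 5Q.
The monopolist equates marginal revenue to marginal cost: 237 − 10Q = 131.5, so Q = 10.55. From demand, P = 184.25.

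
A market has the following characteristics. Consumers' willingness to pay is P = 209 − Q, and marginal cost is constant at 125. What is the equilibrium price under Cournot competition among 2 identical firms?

In a 2-firm Cournot equilibrium, symmetry and the first-order condition give q = (209 − 125)/(3) = 28. So Q = 56 and P = 153.

P = 153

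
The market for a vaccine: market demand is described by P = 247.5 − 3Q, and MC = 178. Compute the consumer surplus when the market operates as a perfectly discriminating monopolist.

CS = 0

A perfectly discriminating monopolist sells every unit with P(Q) ≥ MC(Q), so output equals the competitive quantity Q = 139/6. Each buyer pays their reservation price, so CS = 0 and the firm captures all surplus.
CS = 0.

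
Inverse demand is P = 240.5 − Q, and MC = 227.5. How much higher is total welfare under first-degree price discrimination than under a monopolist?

TS rises by 21.125

The monopolist equates marginal revenue to marginal cost: 240.5 − 2Q = 227.5, so Q = 6.5. From demand, P = 234.
CS = ½·(240.5 − 234)·6.5 = 21.125; PS = (234 − 227.5)·6.5 = 42.25; TS = 63.375.
Under first-degree price discrimination the firm charges each unit its demand price and produces up to where P = MC, i.e. Q = 13. Consumer surplus is zero; producer surplus equals total surplus.
TS = 84.5 (equal to competitive TS).
Change in total welfare: 84.5 − 63.375 = 21.125.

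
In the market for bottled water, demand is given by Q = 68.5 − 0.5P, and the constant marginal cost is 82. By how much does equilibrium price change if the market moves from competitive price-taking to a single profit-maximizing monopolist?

P rises by 27.5

Inverting demand: P = 137 − 2Q.
Perfect competition: P = MC = 82, so 137 − 2Q = 82 and Q = 27.5.
A monopolist chooses Q where MR = MC. MR = 137 − 4Q; setting this equal to 82 gives Q = 13.75 and P = 109.5.
Change in equilibrium price: 109.5 − 82 = 27.5.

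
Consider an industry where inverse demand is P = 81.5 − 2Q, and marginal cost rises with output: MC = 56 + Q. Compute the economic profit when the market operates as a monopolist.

Profit = 65.025

Monopoly sets MR = MC: 81.5 − 4Q = 56 + Q ⇒ Q = 5.1, P = 81.5 − 2·5.1 = 71.3.
Profit = 71.3·5.1 − (56·5.1 + ½·1·5.1²) = 65.025.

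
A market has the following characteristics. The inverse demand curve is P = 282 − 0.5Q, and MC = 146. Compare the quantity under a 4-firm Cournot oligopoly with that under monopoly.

Cournot: Q = 217.6; Monopoly: Q = 136

In a 4-firm Cournot equilibrium, symmetry and the first-order condition give q = (282 − 146)/(2.5) = 54.4. So Q = 217.6 and P = 173.2.
A monopolist chooses Q where MR = MC. MR = 282 − Q; setting this equal to 146 gives Q = 136 and P = 214.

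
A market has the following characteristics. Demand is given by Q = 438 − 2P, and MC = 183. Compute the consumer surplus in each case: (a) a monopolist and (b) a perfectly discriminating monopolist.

Monopoly: CS = 324; Perfect PD: CS = 0

Inverting demand: P = 219 − 0.5Q.
Monopoly sets MR = MC: 219 − Q = 183 ⇒ Q = 36, P = 219 − 0.5·36 = 201.
CS = ½·(219 − 201)·36 = 324.
Under first-degree price discrimination the firm charges each unit its demand price and produces up to where P = MC, i.e. Q = 72. Consumer surplus is zero; producer surplus equals total surplus.
CS = 0.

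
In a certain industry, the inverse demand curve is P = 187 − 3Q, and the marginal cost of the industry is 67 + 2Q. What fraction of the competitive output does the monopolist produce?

The monopolist equates marginal revenue to marginal cost: 187 − 6Q = 67 + 2Q, so Q = 15. From demand, P = 142.
Under competition P = MC: 187 − 3Q = 67 + 2Q ⇒ Q = 24, P = 115.
Ratio Q_m/Q_c = 15/24 = 0.625.

Q_m/Q_c = 0.625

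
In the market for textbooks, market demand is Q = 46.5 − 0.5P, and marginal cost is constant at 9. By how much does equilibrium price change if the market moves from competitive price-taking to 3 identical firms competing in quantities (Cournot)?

Equilibrium price rises by 21

Inverting demand: P = 93 − 2Q.
Perfect competition: P = MC = 9, so 93 − 2Q = 9 and Q = 42.
In a 3-firm Cournot equilibrium, symmetry and the first-order condition give q = (93 − 9)/(8) = 10.5. So Q = 31.5 and P = 30.
Change in equilibrium price: 30 − 9 = 21.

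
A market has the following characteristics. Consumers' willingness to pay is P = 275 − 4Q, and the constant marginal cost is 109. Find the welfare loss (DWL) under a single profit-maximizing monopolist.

Perfect competition: P = MC = 109, so 275 − 4Q = 109 and Q = 41.5.
A monopolist chooses Q where MR = MC. MR = 275 − 8Q; setting this equal to 109 gives Q = 20.75 and P = 192.
DWL is the triangle between Q = 20.75 and Q = 41.5: ½·(41.5 − 20.75)·(192 − 109) = 861.125.

DWL = 861.125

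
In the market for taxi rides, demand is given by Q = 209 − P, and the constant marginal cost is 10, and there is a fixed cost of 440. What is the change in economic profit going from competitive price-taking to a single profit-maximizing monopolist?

Inverting demand: P = 209 − Q.
Under competition P = MC = 10, so Q = (209 − 10)/1 = 199.
Profit = (10 − 10)·199 − 440 = −440.
The monopolist equates marginal revenue to marginal cost: 209 − 2Q = 10, so Q = 99.5. From demand, P = 109.5.
Profit = (109.5 − 10)·99.5 − 440 = 9460.25.
Change in economic profit: 9460.25 − −440 = 9900.25.

Economic profit rises by 9900.25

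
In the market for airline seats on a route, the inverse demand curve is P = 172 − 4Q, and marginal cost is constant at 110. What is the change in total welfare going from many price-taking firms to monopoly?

Total welfare falls by 120.125

Competitive firms price at marginal cost: P = 110, giving Q = 15.5.
CS = ½·(172 − 110)·15.5 = 480.5; PS = (110 − 110)·15.5 = 0; TS = 480.5.
A monopolist chooses Q where MR = MC. MR = 172 − 8Q; setting this equal to 110 gives Q = 7.75 and P = 141.
CS = ½·(172 − 141)·7.75 = 120.125; PS = (141 − 110)·7.75 = 240.25; TS = 360.375.
Change in total welfare: 360.375 − 480.5 = −120.125.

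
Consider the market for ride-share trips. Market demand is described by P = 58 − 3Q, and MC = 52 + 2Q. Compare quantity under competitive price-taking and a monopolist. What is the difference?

Q falls by 0.45

Under competition P = MC: 58 − 3Q = 52 + 2Q ⇒ Q = 1.2, P = 54.4.
Monopoly sets MR = MC: 58 − 6Q = 52 + 2Q ⇒ Q = 0.75, P = 58 − 3·0.75 = 55.75.
Change in quantity: 0.75 − 1.2 = −0.45.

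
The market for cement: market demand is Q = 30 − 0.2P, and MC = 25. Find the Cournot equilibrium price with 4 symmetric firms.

Inverting demand: P = 150 − 5Q.
In a 4-firm Cournot equilibrium, symmetry and the first-order condition give q = (150 − 25)/(25) = 5. So Q = 20 and P = 50.

P = 50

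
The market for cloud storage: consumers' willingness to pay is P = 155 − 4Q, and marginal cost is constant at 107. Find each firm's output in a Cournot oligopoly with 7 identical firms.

q_i = 1.5

Cournot with 7 identical firms: the symmetric best-response condition is 155 − 32q = 107. Each firm produces q = 1.5, total output Q = 10.5, price P = 113.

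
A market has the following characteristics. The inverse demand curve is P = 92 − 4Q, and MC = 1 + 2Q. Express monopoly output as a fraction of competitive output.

Q_m/Q_c = 0.6

A monopolist chooses Q where MR = MC. MR = 92 − 8Q; setting this equal to 1 + 2Q gives Q = 9.1 and P = 55.6.
Under competition P = MC: 92 − 4Q = 1 + 2Q ⇒ Q = 91/6, P = 94/3.
Ratio Q_m/Q_c = 9.1/(91/6) = 0.6.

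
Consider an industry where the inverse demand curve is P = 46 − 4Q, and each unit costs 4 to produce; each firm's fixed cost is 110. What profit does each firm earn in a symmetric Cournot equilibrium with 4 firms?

Cournot with 4 identical firms: the symmetric best-response condition is 46 − 20q = 4. Each firm produces q = 2.1, total output Q = 8.4, price P = 12.4.
Each firm's profit = (12.4 − 4)·2.1 − 110 = −92.36.

π_i = −92.36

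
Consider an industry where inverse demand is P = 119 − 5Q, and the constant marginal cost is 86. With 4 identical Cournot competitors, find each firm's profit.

π_i = 8.712

Cournot with 4 identical firms: the symmetric best-response condition is 119 − 25q = 86. Each firm produces q = 1.32, total output Q = 5.28, price P = 92.6.
Each firm's profit = (92.6 − 86)·1.32 = 8.712.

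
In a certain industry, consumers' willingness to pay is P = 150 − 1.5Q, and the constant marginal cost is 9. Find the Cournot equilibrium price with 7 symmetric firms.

In a 7-firm Cournot equilibrium, symmetry and the first-order condition give q = (150 − 9)/(12) = 11.75. So Q = 82.25 and P = 26.625.

P = 26.625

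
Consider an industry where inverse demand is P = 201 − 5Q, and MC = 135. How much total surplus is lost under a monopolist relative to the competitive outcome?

Perfect competition: P = MC = 135, so 201 − 5Q = 135 and Q = 13.2.
A monopolist chooses Q where MR = MC. MR = 201 − 10Q; setting this equal to 135 gives Q = 6.6 and P = 168.
DWL is the triangle between Q = 6.6 and Q = 13.2: ½·(13.2 − 6.6)·(168 − 135) = 108.9.

DWL = 108.9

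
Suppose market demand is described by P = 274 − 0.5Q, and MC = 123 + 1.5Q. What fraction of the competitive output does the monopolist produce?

Monopoly sets MR = MC: 274 − Q = 123 + 1.5Q ⇒ Q = 60.4, P = 274 − 0.5·60.4 = 243.8.
Under competition P = MC: 274 − 0.5Q = 123 + 1.5Q ⇒ Q = 75.5, P = 236.25.
Ratio Q_m/Q_c = 60.4/75.5 = 0.8.

Q_m/Q_c = 0.8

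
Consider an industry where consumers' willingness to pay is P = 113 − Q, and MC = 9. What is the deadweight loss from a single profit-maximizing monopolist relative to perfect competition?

DWL = 1352

Under competition P = MC = 9, so Q = (113 − 9)/1 = 104.
Monopoly sets MR = MC: 113 − 2Q = 9 ⇒ Q = 52, P = 113 − 52 = 61.
DWL is the triangle between Q = 52 and Q = 104: ½·(104 − 52)·(61 − 9) = 1352.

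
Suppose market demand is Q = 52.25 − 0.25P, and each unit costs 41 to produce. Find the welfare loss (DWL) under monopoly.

Inverting demand: P = 209 − 4Q.
Perfect competition: P = MC = 41, so 209 − 4Q = 41 and Q = 42.
Monopoly sets MR = MC: 209 − 8Q = 41 ⇒ Q = 21, P = 209 − 4·21 = 125.
DWL is the triangle between Q = 21 and Q = 42: ½·(42 − 21)·(125 − 41) = 882.

DWL = 882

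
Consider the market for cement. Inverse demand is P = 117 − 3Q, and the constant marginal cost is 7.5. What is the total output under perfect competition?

Competitive firms price at marginal cost: P = 7.5, giving Q = 36.5.

Q = 36.5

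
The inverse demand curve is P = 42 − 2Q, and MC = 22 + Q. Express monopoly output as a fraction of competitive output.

Q_m/Q_c = 0.6

The monopolist equates marginal revenue to marginal cost: 42 − 4Q = 22 + Q, so Q = 4. From demand, P = 34.
Under competition P = MC: 42 − 2Q = 22 + Q ⇒ Q = 20/3, P = 86/3.
Ratio Q_m/Q_c = 4/(20/3) = 0.6.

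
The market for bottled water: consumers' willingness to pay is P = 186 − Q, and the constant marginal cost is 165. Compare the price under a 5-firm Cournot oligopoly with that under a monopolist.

Cournot: P = 168.5; Monopoly: P = 175.5

With 5 symmetric Cournot firms, each firm's FOC gives 186 − 6q = 165, so q = 3.5, Q = 5·3.5 = 17.5, and P = 168.5.
A monopolist chooses Q where MR = MC. MR = 186 − 2Q; setting this equal to 165 gives Q = 10.5 and P = 175.5.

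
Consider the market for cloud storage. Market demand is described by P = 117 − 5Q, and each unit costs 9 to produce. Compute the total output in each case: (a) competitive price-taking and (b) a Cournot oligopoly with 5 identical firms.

Competition: Q = 21.6; Cournot: Q = 18

Under competition P = MC = 9, so Q = (117 − 9)/5 = 21.6.
Cournot with 5 identical firms: the symmetric best-response condition is 117 − 30q = 9. Each firm produces q = 3.6, total output Q = 18, price P = 27.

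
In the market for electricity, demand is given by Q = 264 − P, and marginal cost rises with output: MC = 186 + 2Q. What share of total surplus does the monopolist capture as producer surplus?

PS/TS = 0.8

Inverting demand: P = 264 − Q.
Monopoly sets MR = MC: 264 − 2Q = 186 + 2Q ⇒ Q = 19.5, P = 264 − 19.5 = 244.5.
CS = ½·(264 − 244.5)·19.5 = 190.125.
PS = P·Q − VC(Q) = 244.5·19.5 − (186·19.5 + ½·2·19.5²) = 760.5.
Share captured = PS/TS = 760.5/950.625 = 0.8.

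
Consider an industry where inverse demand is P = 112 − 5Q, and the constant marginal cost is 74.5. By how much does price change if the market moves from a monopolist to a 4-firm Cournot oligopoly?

The monopolist equates marginal revenue to marginal cost: 112 − 10Q = 74.5, so Q = 3.75. From demand, P = 93.25.
With 4 symmetric Cournot firms, each firm's FOC gives 112 − 25q = 74.5, so q = 1.5, Q = 4·1.5 = 6, and P = 82.
Change in price: 82 − 93.25 = −11.25.

P falls by 11.25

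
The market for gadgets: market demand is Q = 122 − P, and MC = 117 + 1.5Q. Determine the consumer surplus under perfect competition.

Inverting demand: P = 122 − Q.
Competitive equilibrium sets price equal to marginal cost: 122 − Q = 117 + 1.5Q, so Q = 2 and P = 120.
CS = ½·(122 − 120)·2 = 2.

CS = 2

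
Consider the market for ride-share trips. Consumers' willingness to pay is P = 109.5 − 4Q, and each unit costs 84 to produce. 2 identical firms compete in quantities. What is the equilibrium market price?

With 2 symmetric Cournot firms, each firm's FOC gives 109.5 − 12q = 84, so q = 2.125, Q = 2·2.125 = 4.25, and P = 92.5.

P = 92.5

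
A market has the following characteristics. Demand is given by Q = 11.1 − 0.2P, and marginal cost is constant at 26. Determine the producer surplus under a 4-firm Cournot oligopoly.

Inverting demand: P = 55.5 − 5Q.
Cournot with 4 identical firms: the symmetric best-response condition is 55.5 − 25q = 26. Each firm produces q = 1.18, total output Q = 4.72, price P = 31.9.
PS = (31.9 − 26)·4.72 = 27.848.

PS = 27.848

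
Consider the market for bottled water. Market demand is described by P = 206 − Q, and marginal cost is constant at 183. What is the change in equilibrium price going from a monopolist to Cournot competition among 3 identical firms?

P falls by 5.75

The monopolist equates marginal revenue to marginal cost: 206 − 2Q = 183, so Q = 11.5. From demand, P = 194.5.
With 3 symmetric Cournot firms, each firm's FOC gives 206 − 4q = 183, so q = 5.75, Q = 3·5.75 = 17.25, and P = 188.75.
Change in equilibrium price: 188.75 − 194.5 = −5.75.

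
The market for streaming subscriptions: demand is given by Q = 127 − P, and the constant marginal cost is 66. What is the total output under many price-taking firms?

Q = 61

Inverting demand: P = 127 − Q.
Perfect competition: P = MC = 66, so 127 − Q = 66 and Q = 61.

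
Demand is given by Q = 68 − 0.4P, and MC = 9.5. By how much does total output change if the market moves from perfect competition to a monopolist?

Inverting demand: P = 170 − 2.5Q.
Perfect competition: P = MC = 9.5, so 170 − 2.5Q = 9.5 and Q = 64.2.
Monopoly sets MR = MC: 170 − 5Q = 9.5 ⇒ Q = 32.1, P = 170 − 2.5·32.1 = 89.75.
Change in total output: 32.1 − 64.2 = −32.1.

Q falls by 32.1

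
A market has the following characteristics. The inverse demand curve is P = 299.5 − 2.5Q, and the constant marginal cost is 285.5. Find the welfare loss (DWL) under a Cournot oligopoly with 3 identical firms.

DWL = 2.45

Competitive firms price at marginal cost: P = 285.5, giving Q = 5.6.
Cournot with 3 identical firms: the symmetric best-response condition is 299.5 − 10q = 285.5. Each firm produces q = 1.4, total output Q = 4.2, price P = 289.
DWL is the triangle between Q = 4.2 and Q = 5.6: ½·(5.6 − 4.2)·(289 − 285.5) = 2.45.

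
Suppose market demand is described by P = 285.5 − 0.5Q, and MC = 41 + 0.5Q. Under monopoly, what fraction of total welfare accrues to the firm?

PS/TS = 0.75

A monopolist chooses Q where MR = MC. MR = 285.5 − Q; setting this equal to 41 + 0.5Q gives Q = 163 and P = 204.
CS = ½·(285.5 − 204)·163 = 6642.25.
PS = P·Q − VC(Q) = 204·163 − (41·163 + ½·0.5·163²) = 19926.75.
Share captured = PS/TS = 19926.75/26569 = 0.75.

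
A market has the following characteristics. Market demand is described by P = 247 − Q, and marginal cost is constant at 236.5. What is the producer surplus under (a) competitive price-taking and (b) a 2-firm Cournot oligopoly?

Under competition P = MC = 236.5, so Q = (247 − 236.5)/1 = 10.5.
PS = (236.5 − 236.5)·10.5 = 0.
Cournot with 2 identical firms: the symmetric best-response condition is 247 − 3q = 236.5. Each firm produces q = 3.5, total output Q = 7, price P = 240.
PS = (240 − 236.5)·7 = 24.5.

Competition: PS = 0; Cournot: PS = 24.5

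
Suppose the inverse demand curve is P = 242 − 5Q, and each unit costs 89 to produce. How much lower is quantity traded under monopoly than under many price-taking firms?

Q falls by 15.3

Competitive firms price at marginal cost: P = 89, giving Q = 30.6.
The monopolist equates marginal revenue to marginal cost: 242 − 10Q = 89, so Q = 15.3. From demand, P = 165.5.
Change in quantity traded: 15.3 − 30.6 = −15.3.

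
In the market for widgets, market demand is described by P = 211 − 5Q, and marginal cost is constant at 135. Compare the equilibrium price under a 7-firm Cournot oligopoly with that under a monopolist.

Cournot: P = 144.5; Monopoly: P = 173

In a 7-firm Cournot equilibrium, symmetry and the first-order condition give q = (211 − 135)/(40) = 1.9. So Q = 13.3 and P = 144.5.
Monopoly sets MR = MC: 211 − 10Q = 135 ⇒ Q = 7.6, P = 211 − 5·7.6 = 173.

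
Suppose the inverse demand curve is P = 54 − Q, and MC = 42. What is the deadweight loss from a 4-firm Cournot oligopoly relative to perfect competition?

DWL = 2.88

Perfect competition: P = MC = 42, so 54 − Q = 42 and Q = 12.
In a 4-firm Cournot equilibrium, symmetry and the first-order condition give q = (54 − 42)/(5) = 2.4. So Q = 9.6 and P = 44.4.
DWL is the triangle between Q = 9.6 and Q = 12: ½·(12 − 9.6)·(44.4 − 42) = 2.88.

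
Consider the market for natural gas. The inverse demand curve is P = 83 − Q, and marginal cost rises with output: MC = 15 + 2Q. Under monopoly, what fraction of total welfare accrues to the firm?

PS/TS = 0.8

The monopolist equates marginal revenue to marginal cost: 83 − 2Q = 15 + 2Q, so Q = 17. From demand, P = 66.
CS = ½·(83 − 66)·17 = 144.5.
PS = P·Q − VC(Q) = 66·17 − (15·17 + ½·2·17²) = 578.
Share captured = PS/TS = 578/722.5 = 0.8.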